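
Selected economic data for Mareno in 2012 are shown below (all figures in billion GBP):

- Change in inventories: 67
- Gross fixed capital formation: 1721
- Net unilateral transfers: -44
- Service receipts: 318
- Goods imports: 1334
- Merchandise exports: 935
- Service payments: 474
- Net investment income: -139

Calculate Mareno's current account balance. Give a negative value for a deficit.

Goods balance = 935 - 1334 = -399
Services balance = 318 - 474 = -156
Trade balance (goods + services) = -399 + (-156) = -555
Net primary income = -139
Net secondary income = -44
Current account = -555 + (-139) + (-44) = -738

-738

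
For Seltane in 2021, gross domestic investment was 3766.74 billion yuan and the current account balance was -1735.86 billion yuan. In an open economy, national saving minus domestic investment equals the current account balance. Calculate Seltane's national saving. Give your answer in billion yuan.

2030.88

S - I = CA (net lending to the rest of the world).
S = I + CA = 3766.74 + (-1735.86) = 2030.88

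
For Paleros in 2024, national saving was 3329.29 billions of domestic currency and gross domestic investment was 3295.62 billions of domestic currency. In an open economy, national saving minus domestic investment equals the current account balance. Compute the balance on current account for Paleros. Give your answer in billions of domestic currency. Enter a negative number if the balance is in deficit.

33.67

CA = S - I = 3329.29 - 3295.62 = 33.67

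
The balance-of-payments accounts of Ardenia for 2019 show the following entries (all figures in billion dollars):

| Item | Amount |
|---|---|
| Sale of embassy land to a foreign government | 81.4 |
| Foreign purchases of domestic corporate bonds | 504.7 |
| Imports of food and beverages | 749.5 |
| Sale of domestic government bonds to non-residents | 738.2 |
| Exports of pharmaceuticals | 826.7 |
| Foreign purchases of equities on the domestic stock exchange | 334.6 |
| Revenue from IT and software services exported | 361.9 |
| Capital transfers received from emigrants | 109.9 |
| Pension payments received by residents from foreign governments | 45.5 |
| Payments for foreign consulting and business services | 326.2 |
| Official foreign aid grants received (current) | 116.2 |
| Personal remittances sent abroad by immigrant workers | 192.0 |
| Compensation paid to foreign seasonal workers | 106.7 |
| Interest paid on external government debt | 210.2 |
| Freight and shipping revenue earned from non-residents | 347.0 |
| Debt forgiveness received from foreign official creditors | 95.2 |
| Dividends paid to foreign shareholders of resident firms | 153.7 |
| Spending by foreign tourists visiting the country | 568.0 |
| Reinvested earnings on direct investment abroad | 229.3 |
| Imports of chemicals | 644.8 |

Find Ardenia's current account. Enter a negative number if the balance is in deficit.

Goods: -644.8 + 826.7 - 749.5 = -567.6
Services: 347.0 + 361.9 + 568.0 - 326.2 = 950.7
Primary income: -210.2 - 153.7 - 106.7 + 229.3 = -241.3
Secondary income: 45.5 - 192.0 + 116.2 = -30.3
Current account = (-567.6) + 950.7 + (-241.3) + (-30.3) = 111.5
(Excluded from the current account — capital account: sale of embassy land to a foreign government 81.4, capital transfers received from emigrants 109.9, debt forgiveness received from foreign official creditors 95.2; financial account: foreign purchases of domestic corporate bonds 504.7, sale of domestic government bonds to non-residents 738.2, foreign purchases of equities on the domestic stock exchange 334.6.)

111.5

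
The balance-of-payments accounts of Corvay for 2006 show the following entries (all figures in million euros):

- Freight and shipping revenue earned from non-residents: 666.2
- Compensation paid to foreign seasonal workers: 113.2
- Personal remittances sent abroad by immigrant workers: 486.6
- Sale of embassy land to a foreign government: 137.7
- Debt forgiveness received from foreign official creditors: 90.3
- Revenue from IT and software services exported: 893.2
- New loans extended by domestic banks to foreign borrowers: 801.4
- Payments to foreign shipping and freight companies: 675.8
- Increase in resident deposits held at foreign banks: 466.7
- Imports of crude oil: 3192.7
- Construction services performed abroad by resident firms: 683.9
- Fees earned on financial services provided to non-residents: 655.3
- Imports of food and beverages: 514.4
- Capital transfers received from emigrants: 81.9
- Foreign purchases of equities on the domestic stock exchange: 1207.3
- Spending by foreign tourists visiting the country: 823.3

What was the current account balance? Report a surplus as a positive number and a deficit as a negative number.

Goods: -3192.7 - 514.4 = -3707.1
Services: 683.9 + 666.2 + 655.3 + 893.2 - 675.8 + 823.3 = 3046.1
Primary income: -113.2
Secondary income: -486.6
Current account = (-3707.1) + 3046.1 + (-113.2) + (-486.6) = -1260.8
(Excluded from the current account — capital account: sale of embassy land to a foreign government 137.7, debt forgiveness received from foreign official creditors 90.3, capital transfers received from emigrants 81.9; financial account: new loans extended by domestic banks to foreign borrowers 801.4, increase in resident deposits held at foreign banks 466.7, foreign purchases of equities on the domestic stock exchange 1207.3.)

-1260.8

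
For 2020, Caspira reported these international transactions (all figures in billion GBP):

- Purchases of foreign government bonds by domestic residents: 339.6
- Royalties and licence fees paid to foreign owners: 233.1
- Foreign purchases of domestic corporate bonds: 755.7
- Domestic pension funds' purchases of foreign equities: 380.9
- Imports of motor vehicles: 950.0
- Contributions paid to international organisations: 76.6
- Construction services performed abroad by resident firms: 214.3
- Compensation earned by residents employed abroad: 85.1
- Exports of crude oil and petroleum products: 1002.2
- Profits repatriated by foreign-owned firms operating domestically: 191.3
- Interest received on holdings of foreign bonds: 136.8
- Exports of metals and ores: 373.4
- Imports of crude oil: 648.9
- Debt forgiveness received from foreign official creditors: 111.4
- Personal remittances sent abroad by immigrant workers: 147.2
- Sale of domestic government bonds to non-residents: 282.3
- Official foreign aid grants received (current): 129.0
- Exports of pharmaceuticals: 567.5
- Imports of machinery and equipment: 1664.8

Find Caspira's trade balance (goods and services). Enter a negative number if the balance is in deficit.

-1339.4

Goods: -648.9 - 1664.8 + 1002.2 - 950.0 + 373.4 + 567.5 = -1320.6
Services: -233.1 + 214.3 = -18.8
Trade balance = -1320.6 + (-18.8) = -1339.4
(Excluded from the trade balance — financial account: purchases of foreign government bonds by domestic residents 339.6, foreign purchases of domestic corporate bonds 755.7, domestic pension funds' purchases of foreign equities 380.9, sale of domestic government bonds to non-residents 282.3; secondary income: contributions paid to international organisations 76.6, personal remittances sent abroad by immigrant workers 147.2, official foreign aid grants received (current) 129.0; primary income: compensation earned by residents employed abroad 85.1, profits repatriated by foreign-owned firms operating domestically 191.3, interest received on holdings of foreign bonds 136.8; capital account: debt forgiveness received from foreign official creditors 111.4.)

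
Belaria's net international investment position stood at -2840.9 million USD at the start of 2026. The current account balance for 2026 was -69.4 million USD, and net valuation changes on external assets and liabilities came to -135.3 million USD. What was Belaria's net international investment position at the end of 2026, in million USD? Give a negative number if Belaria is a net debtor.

-3045.6

Change in NIIP = current account + net valuation change = -69.4 + (-135.3) = -204.7
End-of-year NIIP = -2840.9 + (-204.7) = -3045.6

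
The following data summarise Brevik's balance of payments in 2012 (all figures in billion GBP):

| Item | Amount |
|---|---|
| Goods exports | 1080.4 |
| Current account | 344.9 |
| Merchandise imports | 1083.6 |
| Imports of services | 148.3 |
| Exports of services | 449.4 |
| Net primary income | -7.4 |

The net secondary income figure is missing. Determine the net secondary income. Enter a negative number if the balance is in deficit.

Current account = goods balance + services balance + net primary income + net secondary income
Sum of the known components = 290.5
Net secondary income = CA - (known components) = 344.9 - 290.5 = 54.4

54.4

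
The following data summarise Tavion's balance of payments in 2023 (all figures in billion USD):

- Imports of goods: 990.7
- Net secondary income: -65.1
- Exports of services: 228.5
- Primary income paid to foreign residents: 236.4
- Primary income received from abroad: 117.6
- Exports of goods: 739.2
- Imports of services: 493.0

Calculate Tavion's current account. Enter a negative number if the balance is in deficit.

-699.9

Goods balance = 739.2 - 990.7 = -251.5
Services balance = 228.5 - 493.0 = -264.5
Trade balance (goods + services) = -251.5 + (-264.5) = -516.0
Net primary income = 117.6 - 236.4 = -118.8
Net secondary income = -65.1
Current account = -516.0 + (-118.8) + (-65.1) = -699.9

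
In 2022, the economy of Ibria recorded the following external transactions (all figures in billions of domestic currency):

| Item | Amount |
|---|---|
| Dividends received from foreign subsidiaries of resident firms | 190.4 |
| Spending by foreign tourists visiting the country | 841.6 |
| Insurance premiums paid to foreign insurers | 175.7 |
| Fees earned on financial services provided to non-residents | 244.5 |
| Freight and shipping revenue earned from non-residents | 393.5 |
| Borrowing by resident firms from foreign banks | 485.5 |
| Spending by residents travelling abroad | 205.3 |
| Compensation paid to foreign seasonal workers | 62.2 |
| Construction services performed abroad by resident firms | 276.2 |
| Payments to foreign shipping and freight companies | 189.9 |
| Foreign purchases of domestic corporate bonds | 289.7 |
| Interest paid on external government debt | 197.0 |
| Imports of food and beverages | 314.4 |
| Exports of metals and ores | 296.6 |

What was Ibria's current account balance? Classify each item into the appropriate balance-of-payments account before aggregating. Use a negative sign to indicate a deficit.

Goods: 296.6 - 314.4 = -17.8
Services: 841.6 + 244.5 - 205.3 - 189.9 + 393.5 + 276.2 - 175.7 = 1184.9
Primary income: -197.0 + 190.4 - 62.2 = -68.8
Current account = (-17.8) + 1184.9 + (-68.8) = 1098.3
(Excluded from the current account — financial account: borrowing by resident firms from foreign banks 485.5, foreign purchases of domestic corporate bonds 289.7.)

1098.3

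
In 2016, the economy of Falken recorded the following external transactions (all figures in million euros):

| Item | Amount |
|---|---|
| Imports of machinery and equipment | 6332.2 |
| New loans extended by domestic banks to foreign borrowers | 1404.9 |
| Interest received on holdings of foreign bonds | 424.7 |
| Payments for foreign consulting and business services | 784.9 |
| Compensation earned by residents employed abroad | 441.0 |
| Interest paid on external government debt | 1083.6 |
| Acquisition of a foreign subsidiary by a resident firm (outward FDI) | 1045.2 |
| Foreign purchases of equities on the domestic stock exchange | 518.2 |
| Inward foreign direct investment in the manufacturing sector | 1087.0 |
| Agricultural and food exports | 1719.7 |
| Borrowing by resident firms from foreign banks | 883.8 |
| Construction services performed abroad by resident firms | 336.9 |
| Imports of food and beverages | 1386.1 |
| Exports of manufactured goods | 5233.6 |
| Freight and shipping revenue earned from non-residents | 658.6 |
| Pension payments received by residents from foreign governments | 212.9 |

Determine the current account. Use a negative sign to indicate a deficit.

-559.4

Goods: -1386.1 + 5233.6 + 1719.7 - 6332.2 = -765.0
Services: 658.6 + 336.9 - 784.9 = 210.6
Primary income: 441.0 - 1083.6 + 424.7 = -217.9
Secondary income: 212.9
Current account = (-765.0) + 210.6 + (-217.9) + 212.9 = -559.4
(Excluded from the current account — financial account: new loans extended by domestic banks to foreign borrowers 1404.9, acquisition of a foreign subsidiary by a resident firm (outward FDI) 1045.2, foreign purchases of equities on the domestic stock exchange 518.2, inward foreign direct investment in the manufacturing sector 1087.0, borrowing by resident firms from foreign banks 883.8.)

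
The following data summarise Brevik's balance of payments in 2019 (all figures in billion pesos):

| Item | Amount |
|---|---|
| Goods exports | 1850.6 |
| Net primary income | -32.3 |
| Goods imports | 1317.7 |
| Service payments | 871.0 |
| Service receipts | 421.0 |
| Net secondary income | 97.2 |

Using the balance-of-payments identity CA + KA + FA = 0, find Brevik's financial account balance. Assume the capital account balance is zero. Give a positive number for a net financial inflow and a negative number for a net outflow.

Goods balance = 1850.6 - 1317.7 = 532.9
Services balance = 421.0 - 871.0 = -450.0
Trade balance (goods + services) = 532.9 + (-450.0) = 82.9
Net primary income = -32.3
Net secondary income = 97.2
Current account = 82.9 + (-32.3) + 97.2 = 147.8
Financial account = -(147.8) = -147.8

-147.8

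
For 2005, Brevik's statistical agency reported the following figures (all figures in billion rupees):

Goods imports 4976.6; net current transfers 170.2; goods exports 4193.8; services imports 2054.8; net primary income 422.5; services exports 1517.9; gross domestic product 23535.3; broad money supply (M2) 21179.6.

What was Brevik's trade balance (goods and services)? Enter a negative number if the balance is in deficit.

Goods balance = 4193.8 - 4976.6 = -782.8
Services balance = 1517.9 - 2054.8 = -536.9
Trade balance (goods + services) = -782.8 + (-536.9) = -1319.7

-1319.7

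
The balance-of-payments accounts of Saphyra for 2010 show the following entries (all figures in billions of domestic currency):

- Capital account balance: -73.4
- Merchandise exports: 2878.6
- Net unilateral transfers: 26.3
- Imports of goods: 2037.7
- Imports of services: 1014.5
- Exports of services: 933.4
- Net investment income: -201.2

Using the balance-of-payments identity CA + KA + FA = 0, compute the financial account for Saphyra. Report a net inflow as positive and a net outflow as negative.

-511.5

Goods balance = 2878.6 - 2037.7 = 840.9
Services balance = 933.4 - 1014.5 = -81.1
Trade balance (goods + services) = 840.9 + (-81.1) = 759.8
Net primary income = -201.2
Net secondary income = 26.3
Current account = 759.8 + (-201.2) + 26.3 = 584.9
Financial account = -(584.9 + (-73.4)) = -511.5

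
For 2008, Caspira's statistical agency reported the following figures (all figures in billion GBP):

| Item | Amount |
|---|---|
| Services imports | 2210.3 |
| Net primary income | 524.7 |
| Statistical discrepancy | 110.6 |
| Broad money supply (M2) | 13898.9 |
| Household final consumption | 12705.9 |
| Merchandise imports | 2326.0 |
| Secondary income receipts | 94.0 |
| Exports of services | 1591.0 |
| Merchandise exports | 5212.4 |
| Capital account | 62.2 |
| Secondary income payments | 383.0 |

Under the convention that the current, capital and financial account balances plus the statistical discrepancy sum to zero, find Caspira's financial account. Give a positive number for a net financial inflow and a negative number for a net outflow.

Goods balance = 5212.4 - 2326.0 = 2886.4
Services balance = 1591.0 - 2210.3 = -619.3
Trade balance (goods + services) = 2886.4 + (-619.3) = 2267.1
Net primary income = 524.7
Net secondary income = 94.0 - 383.0 = -289.0
Current account = 2267.1 + 524.7 + (-289.0) = 2502.8
Financial account = -(2502.8 + 62.2 + 110.6) = -2675.6

-2675.6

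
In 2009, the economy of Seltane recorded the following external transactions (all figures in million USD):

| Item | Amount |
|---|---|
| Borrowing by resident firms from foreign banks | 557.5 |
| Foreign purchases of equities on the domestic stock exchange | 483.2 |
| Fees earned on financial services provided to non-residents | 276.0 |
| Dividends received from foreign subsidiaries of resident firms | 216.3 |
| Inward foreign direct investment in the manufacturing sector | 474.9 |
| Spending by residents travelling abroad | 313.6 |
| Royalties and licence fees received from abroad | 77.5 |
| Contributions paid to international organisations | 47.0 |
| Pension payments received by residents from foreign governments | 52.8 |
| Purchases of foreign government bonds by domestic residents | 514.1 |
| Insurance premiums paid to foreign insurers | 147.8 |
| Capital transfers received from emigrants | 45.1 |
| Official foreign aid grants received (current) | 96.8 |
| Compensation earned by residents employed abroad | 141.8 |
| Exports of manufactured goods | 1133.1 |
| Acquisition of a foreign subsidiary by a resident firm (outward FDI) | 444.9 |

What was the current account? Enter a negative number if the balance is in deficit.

Goods: 1133.1
Services: -147.8 - 313.6 + 77.5 + 276.0 = -107.9
Primary income: 216.3 + 141.8 = 358.1
Secondary income: 96.8 - 47.0 + 52.8 = 102.6
Current account = 1133.1 + (-107.9) + 358.1 + 102.6 = 1485.9
(Excluded from the current account — financial account: borrowing by resident firms from foreign banks 557.5, foreign purchases of equities on the domestic stock exchange 483.2, inward foreign direct investment in the manufacturing sector 474.9, purchases of foreign government bonds by domestic residents 514.1, acquisition of a foreign subsidiary by a resident firm (outward FDI) 444.9; capital account: capital transfers received from emigrants 45.1.)

1485.9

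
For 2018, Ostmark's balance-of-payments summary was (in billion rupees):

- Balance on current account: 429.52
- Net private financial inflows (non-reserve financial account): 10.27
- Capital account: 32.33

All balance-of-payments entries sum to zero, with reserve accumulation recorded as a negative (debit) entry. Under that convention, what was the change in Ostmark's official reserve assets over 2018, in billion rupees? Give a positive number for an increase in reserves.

Official reserve transactions balance = -(429.52 + 32.33 + 10.27) = -472.12
An accumulation of reserves is recorded as a debit (negative entry), so the change in the stock of reserves is the negative of that balance.
Change in official reserves = -(-472.12) = 472.12

472.12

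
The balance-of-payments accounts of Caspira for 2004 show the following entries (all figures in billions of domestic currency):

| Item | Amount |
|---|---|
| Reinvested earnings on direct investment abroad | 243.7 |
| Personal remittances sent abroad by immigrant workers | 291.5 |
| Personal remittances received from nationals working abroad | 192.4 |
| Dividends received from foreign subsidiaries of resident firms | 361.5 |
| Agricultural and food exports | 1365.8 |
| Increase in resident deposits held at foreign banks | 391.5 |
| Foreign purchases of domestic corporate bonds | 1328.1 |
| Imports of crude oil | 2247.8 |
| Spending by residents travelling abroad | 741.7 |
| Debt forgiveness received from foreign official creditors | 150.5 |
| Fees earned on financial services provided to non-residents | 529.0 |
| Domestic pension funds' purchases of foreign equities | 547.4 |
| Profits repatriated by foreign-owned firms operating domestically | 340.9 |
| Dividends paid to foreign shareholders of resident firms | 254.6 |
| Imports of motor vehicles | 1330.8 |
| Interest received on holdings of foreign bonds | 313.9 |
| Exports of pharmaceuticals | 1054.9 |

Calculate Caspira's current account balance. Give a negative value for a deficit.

Goods: 1365.8 - 1330.8 + 1054.9 - 2247.8 = -1157.9
Services: 529.0 - 741.7 = -212.7
Primary income: 313.9 + 243.7 + 361.5 - 340.9 - 254.6 = 323.6
Secondary income: 192.4 - 291.5 = -99.1
Current account = (-1157.9) + (-212.7) + 323.6 + (-99.1) = -1146.1
(Excluded from the current account — financial account: increase in resident deposits held at foreign banks 391.5, foreign purchases of domestic corporate bonds 1328.1, domestic pension funds' purchases of foreign equities 547.4; capital account: debt forgiveness received from foreign official creditors 150.5.)

-1146.1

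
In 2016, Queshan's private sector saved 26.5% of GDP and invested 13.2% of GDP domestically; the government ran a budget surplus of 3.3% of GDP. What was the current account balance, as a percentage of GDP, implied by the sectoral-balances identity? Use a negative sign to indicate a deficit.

16.6

By the sectoral-balances identity, CA = (S_private - I) + (T - G).
Private balance = 26.5 - 13.2 = 13.3
Government balance (T - G) = 3.3
CA = 13.3 + 3.3 = 16.6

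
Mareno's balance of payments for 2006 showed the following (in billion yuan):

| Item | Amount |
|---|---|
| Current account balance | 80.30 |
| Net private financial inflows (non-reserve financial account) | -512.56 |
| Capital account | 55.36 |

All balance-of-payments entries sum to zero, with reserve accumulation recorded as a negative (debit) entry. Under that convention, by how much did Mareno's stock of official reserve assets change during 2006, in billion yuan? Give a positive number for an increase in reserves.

-376.90

Official reserve transactions balance = -(80.30 + 55.36 + (-512.56)) = 376.90
An accumulation of reserves is recorded as a debit (negative entry), so the change in the stock of reserves is the negative of that balance.
Change in official reserves = -(376.90) = -376.90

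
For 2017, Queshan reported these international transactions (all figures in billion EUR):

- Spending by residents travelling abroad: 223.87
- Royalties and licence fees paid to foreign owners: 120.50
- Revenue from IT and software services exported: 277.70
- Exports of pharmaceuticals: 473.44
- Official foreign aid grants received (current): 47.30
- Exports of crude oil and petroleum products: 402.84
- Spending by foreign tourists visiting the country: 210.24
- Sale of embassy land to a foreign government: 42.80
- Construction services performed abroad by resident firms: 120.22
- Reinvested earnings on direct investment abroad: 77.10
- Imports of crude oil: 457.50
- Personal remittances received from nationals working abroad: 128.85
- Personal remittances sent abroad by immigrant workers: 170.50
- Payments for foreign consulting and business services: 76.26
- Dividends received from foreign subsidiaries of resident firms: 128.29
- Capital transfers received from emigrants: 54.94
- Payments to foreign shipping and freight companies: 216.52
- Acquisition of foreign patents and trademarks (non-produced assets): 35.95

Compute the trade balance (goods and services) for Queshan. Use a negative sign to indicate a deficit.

389.79

Goods: 473.44 - 457.50 + 402.84 = 418.78
Services: 210.24 - 120.50 - 223.87 - 216.52 + 120.22 - 76.26 + 277.70 = -28.99
Trade balance = 418.78 + (-28.99) = 389.79
(Excluded from the trade balance — secondary income: official foreign aid grants received (current) 47.30, personal remittances received from nationals working abroad 128.85, personal remittances sent abroad by immigrant workers 170.50; capital account: sale of embassy land to a foreign government 42.80, capital transfers received from emigrants 54.94, acquisition of foreign patents and trademarks (non-produced assets) 35.95; primary income: reinvested earnings on direct investment abroad 77.10, dividends received from foreign subsidiaries of resident firms 128.29.)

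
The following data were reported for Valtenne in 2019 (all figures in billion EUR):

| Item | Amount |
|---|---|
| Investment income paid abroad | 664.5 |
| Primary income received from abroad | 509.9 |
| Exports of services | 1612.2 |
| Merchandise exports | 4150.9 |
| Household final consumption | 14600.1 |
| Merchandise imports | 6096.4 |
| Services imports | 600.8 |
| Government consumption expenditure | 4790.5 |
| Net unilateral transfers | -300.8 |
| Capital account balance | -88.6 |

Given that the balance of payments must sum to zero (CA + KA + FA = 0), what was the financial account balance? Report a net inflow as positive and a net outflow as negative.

Goods balance = 4150.9 - 6096.4 = -1945.5
Services balance = 1612.2 - 600.8 = 1011.4
Trade balance (goods + services) = -1945.5 + 1011.4 = -934.1
Net primary income = 509.9 - 664.5 = -154.6
Net secondary income = -300.8
Current account = -934.1 + (-154.6) + (-300.8) = -1389.5
Financial account = -(-1389.5 + (-88.6)) = 1478.1

1478.1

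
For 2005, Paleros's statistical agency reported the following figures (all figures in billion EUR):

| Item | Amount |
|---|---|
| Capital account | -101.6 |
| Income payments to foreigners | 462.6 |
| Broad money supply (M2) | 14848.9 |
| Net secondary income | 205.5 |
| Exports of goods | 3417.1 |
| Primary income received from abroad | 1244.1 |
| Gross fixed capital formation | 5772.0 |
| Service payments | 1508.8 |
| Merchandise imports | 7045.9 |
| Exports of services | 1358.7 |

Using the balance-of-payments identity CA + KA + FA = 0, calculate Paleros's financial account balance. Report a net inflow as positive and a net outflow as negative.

2893.5

Goods balance = 3417.1 - 7045.9 = -3628.8
Services balance = 1358.7 - 1508.8 = -150.1
Trade balance (goods + services) = -3628.8 + (-150.1) = -3778.9
Net primary income = 1244.1 - 462.6 = 781.5
Net secondary income = 205.5
Current account = -3778.9 + 781.5 + 205.5 = -2791.9
Financial account = -(-2791.9 + (-101.6)) = 2893.5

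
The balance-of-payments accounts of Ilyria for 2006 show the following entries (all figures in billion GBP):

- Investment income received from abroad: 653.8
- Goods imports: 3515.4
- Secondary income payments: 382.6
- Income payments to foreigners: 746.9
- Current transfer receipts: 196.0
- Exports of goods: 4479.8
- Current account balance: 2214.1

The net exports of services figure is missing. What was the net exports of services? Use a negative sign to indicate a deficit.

Current account = goods balance + services balance + net primary income + net secondary income
Sum of the known components = 684.7
Net exports of services = CA - (known components) = 2214.1 - 684.7 = 1529.4

1529.4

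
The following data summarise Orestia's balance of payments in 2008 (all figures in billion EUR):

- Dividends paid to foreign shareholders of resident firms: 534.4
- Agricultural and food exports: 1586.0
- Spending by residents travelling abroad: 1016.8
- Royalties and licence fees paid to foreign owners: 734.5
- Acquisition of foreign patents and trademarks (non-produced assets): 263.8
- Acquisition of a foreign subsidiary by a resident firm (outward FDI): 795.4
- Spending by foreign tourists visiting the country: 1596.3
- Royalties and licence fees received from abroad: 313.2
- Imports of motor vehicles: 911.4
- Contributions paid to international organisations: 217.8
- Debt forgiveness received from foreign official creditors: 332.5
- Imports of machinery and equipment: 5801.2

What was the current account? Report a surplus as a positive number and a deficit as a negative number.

-5720.6

Goods: -911.4 + 1586.0 - 5801.2 = -5126.6
Services: 1596.3 - 734.5 - 1016.8 + 313.2 = 158.2
Primary income: -534.4
Secondary income: -217.8
Current account = (-5126.6) + 158.2 + (-534.4) + (-217.8) = -5720.6
(Excluded from the current account — capital account: acquisition of foreign patents and trademarks (non-produced assets) 263.8, debt forgiveness received from foreign official creditors 332.5; financial account: acquisition of a foreign subsidiary by a resident firm (outward FDI) 795.4.)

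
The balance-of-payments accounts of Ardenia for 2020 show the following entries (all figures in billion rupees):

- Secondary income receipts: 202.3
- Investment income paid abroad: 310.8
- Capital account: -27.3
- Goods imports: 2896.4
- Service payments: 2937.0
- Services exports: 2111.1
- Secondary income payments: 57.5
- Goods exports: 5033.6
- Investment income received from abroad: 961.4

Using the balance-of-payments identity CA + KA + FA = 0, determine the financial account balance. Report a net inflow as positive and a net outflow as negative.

-2079.4

Goods balance = 5033.6 - 2896.4 = 2137.2
Services balance = 2111.1 - 2937.0 = -825.9
Trade balance (goods + services) = 2137.2 + (-825.9) = 1311.3
Net primary income = 961.4 - 310.8 = 650.6
Net secondary income = 202.3 - 57.5 = 144.8
Current account = 1311.3 + 650.6 + 144.8 = 2106.7
Financial account = -(2106.7 + (-27.3)) = -2079.4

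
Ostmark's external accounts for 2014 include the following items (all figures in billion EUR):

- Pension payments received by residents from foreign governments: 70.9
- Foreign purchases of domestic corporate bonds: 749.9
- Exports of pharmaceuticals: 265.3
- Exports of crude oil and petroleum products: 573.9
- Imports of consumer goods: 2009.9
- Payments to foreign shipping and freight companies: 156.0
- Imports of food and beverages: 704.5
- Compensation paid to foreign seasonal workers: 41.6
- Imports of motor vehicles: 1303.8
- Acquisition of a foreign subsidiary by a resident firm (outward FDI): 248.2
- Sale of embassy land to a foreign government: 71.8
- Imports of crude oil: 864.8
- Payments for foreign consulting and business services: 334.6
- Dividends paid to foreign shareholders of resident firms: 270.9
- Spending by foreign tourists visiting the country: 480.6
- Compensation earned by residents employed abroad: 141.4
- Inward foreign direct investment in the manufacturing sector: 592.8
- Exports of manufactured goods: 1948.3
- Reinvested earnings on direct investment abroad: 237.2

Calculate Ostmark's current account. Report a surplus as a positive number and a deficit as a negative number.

-1968.5

Goods: 1948.3 - 704.5 + 265.3 + 573.9 - 1303.8 - 2009.9 - 864.8 = -2095.5
Services: 480.6 - 156.0 - 334.6 = -10.0
Primary income: 141.4 - 270.9 + 237.2 - 41.6 = 66.1
Secondary income: 70.9
Current account = (-2095.5) + (-10.0) + 66.1 + 70.9 = -1968.5
(Excluded from the current account — financial account: foreign purchases of domestic corporate bonds 749.9, acquisition of a foreign subsidiary by a resident firm (outward FDI) 248.2, inward foreign direct investment in the manufacturing sector 592.8; capital account: sale of embassy land to a foreign government 71.8.)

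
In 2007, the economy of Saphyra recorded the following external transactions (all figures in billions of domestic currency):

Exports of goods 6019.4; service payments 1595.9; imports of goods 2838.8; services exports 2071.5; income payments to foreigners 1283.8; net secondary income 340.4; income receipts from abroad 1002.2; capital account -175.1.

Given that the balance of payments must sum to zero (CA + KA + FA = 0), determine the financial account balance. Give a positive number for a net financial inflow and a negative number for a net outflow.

Goods balance = 6019.4 - 2838.8 = 3180.6
Services balance = 2071.5 - 1595.9 = 475.6
Trade balance (goods + services) = 3180.6 + 475.6 = 3656.2
Net primary income = 1002.2 - 1283.8 = -281.6
Net secondary income = 340.4
Current account = 3656.2 + (-281.6) + 340.4 = 3715.0
Financial account = -(3715.0 + (-175.1)) = -3539.9

-3539.9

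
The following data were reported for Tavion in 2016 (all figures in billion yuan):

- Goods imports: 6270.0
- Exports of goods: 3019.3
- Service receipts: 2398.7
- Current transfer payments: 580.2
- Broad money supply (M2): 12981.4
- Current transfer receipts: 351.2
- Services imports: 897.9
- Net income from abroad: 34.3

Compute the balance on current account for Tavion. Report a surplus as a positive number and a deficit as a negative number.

Goods balance = 3019.3 - 6270.0 = -3250.7
Services balance = 2398.7 - 897.9 = 1500.8
Trade balance (goods + services) = -3250.7 + 1500.8 = -1749.9
Net primary income = 34.3
Net secondary income = 351.2 - 580.2 = -229.0
Current account = -1749.9 + 34.3 + (-229.0) = -1944.6

-1944.6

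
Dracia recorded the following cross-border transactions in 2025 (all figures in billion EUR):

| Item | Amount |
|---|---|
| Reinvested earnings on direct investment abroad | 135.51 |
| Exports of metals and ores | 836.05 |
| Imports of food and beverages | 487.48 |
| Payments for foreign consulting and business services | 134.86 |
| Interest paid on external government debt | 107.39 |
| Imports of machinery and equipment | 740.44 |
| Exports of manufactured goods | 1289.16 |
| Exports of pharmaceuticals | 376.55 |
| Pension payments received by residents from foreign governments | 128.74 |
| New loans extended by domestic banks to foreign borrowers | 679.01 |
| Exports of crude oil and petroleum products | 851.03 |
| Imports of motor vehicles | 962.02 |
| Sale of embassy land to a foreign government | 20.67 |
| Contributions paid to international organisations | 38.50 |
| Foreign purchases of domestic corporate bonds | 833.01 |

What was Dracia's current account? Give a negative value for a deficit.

1146.35

Goods: -487.48 + 851.03 - 740.44 + 376.55 - 962.02 + 836.05 + 1289.16 = 1162.85
Services: -134.86
Primary income: -107.39 + 135.51 = 28.12
Secondary income: -38.50 + 128.74 = 90.24
Current account = 1162.85 + (-134.86) + 28.12 + 90.24 = 1146.35
(Excluded from the current account — financial account: new loans extended by domestic banks to foreign borrowers 679.01, foreign purchases of domestic corporate bonds 833.01; capital account: sale of embassy land to a foreign government 20.67.)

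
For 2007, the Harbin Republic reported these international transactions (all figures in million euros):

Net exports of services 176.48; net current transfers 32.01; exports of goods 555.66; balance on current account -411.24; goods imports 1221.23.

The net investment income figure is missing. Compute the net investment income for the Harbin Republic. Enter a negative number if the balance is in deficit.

Current account = goods balance + services balance + net primary income + net secondary income
Sum of the known components = -457.08
Net investment income = CA - (known components) = -411.24 - (-457.08) = 45.84

45.84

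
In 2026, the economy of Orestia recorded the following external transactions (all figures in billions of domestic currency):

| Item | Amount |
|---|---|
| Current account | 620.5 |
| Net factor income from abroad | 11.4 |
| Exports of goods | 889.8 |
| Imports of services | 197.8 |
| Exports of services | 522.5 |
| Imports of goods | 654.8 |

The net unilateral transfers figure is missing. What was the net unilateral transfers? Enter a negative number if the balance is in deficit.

49.4

Current account = goods balance + services balance + net primary income + net secondary income
Sum of the known components = 571.1
Net unilateral transfers = CA - (known components) = 620.5 - 571.1 = 49.4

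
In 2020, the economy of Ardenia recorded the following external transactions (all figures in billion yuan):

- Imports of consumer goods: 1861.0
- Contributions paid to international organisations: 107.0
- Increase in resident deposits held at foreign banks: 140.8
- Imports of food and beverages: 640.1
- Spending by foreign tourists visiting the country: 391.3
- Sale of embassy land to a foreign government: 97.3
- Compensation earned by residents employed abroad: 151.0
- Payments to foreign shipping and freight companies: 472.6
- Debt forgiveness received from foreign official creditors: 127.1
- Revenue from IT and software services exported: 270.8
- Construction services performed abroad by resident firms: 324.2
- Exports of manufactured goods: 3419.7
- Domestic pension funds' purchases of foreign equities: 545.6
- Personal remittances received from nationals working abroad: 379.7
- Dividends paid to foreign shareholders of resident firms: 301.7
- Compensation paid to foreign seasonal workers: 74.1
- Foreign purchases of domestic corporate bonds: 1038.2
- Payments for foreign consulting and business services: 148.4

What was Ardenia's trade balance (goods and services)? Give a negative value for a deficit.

Goods: 3419.7 - 1861.0 - 640.1 = 918.6
Services: 391.3 - 148.4 - 472.6 + 270.8 + 324.2 = 365.3
Trade balance = 918.6 + 365.3 = 1283.9
(Excluded from the trade balance — secondary income: contributions paid to international organisations 107.0, personal remittances received from nationals working abroad 379.7; financial account: increase in resident deposits held at foreign banks 140.8, domestic pension funds' purchases of foreign equities 545.6, foreign purchases of domestic corporate bonds 1038.2; capital account: sale of embassy land to a foreign government 97.3, debt forgiveness received from foreign official creditors 127.1; primary income: compensation earned by residents employed abroad 151.0, dividends paid to foreign shareholders of resident firms 301.7, compensation paid to foreign seasonal workers 74.1.)

1283.9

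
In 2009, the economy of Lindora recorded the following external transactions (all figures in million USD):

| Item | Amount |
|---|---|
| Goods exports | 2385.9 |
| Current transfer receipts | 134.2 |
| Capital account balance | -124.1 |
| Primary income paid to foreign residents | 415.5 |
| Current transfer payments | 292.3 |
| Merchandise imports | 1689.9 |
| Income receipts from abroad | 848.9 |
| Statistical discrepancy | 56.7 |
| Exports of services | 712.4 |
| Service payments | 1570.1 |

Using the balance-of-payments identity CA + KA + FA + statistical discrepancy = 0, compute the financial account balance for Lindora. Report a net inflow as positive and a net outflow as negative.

Goods balance = 2385.9 - 1689.9 = 696.0
Services balance = 712.4 - 1570.1 = -857.7
Trade balance (goods + services) = 696.0 + (-857.7) = -161.7
Net primary income = 848.9 - 415.5 = 433.4
Net secondary income = 134.2 - 292.3 = -158.1
Current account = -161.7 + 433.4 + (-158.1) = 113.6
Financial account = -(113.6 + (-124.1) + 56.7) = -46.2

-46.2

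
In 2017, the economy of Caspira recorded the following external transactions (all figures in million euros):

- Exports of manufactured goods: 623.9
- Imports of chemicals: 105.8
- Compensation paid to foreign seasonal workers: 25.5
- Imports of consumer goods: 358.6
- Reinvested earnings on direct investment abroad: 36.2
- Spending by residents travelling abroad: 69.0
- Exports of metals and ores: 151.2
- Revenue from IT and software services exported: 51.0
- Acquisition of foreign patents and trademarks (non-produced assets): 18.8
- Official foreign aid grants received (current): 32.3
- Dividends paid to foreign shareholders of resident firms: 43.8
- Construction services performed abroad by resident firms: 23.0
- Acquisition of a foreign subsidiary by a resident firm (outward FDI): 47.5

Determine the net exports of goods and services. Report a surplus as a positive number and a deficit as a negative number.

315.7

Goods: -105.8 + 151.2 + 623.9 - 358.6 = 310.7
Services: -69.0 + 51.0 + 23.0 = 5.0
Trade balance = 310.7 + 5.0 = 315.7
(Excluded from the trade balance — primary income: compensation paid to foreign seasonal workers 25.5, reinvested earnings on direct investment abroad 36.2, dividends paid to foreign shareholders of resident firms 43.8; capital account: acquisition of foreign patents and trademarks (non-produced assets) 18.8; secondary income: official foreign aid grants received (current) 32.3; financial account: acquisition of a foreign subsidiary by a resident firm (outward FDI) 47.5.)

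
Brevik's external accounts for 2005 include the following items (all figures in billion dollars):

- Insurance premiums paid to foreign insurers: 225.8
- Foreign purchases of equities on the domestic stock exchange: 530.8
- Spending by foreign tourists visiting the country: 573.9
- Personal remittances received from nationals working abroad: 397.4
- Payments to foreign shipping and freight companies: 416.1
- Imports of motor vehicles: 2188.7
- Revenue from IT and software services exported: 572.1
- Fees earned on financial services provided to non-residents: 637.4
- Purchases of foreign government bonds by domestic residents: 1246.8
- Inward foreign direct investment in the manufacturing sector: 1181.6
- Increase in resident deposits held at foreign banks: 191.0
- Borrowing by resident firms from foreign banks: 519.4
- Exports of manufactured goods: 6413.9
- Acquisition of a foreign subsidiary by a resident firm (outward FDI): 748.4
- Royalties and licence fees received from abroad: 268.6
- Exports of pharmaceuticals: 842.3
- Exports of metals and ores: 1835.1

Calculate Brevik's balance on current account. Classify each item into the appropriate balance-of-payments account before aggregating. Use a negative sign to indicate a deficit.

8710.1

Goods: 842.3 + 1835.1 - 2188.7 + 6413.9 = 6902.6
Services: 637.4 - 225.8 + 572.1 - 416.1 + 573.9 + 268.6 = 1410.1
Secondary income: 397.4
Current account = 6902.6 + 1410.1 + 397.4 = 8710.1
(Excluded from the current account — financial account: foreign purchases of equities on the domestic stock exchange 530.8, purchases of foreign government bonds by domestic residents 1246.8, inward foreign direct investment in the manufacturing sector 1181.6, increase in resident deposits held at foreign banks 191.0, borrowing by resident firms from foreign banks 519.4, acquisition of a foreign subsidiary by a resident firm (outward FDI) 748.4.)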